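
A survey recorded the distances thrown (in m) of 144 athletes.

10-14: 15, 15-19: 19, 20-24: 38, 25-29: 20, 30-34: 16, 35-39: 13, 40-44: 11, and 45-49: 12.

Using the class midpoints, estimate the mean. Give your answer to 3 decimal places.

27.069

Midpoints: 12, 17, 22, 27, 32, 37, 42, 47
Σfm = 15×12 + 19×17 + 38×22 + 20×27 + 16×32 + 13×37 + 11×42 + 12×47 = 3898
n = Σf = 144
Mean = 3898 / 144 = 27.0694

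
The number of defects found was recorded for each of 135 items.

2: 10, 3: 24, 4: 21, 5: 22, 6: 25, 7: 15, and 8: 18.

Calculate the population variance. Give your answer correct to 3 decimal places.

3.357

Values: 2, 3, 4, 5, 6, 7, 8
n = 135, Σfx = 685, mean = 5.0741
Σfx² = 3929
Σf(x − x̄)² = Σfx² − (Σfx)²/n = 3929 − 685²/135 = 453.2593
Population variance = 453.2593 / 135 = 3.3575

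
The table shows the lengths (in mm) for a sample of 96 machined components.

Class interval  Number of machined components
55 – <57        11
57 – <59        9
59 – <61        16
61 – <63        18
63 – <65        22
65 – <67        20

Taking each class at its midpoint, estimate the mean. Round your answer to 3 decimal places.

61.896

Midpoints: 56, 58, 60, 62, 64, 66
Σfm = 11×56 + 9×58 + 16×60 + 18×62 + 22×64 + 20×66 = 5942
n = Σf = 96
Mean = 5942 / 96 = 61.8958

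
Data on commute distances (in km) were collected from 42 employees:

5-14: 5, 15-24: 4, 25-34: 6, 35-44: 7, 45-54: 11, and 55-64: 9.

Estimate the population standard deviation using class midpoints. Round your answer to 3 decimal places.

Midpoints: 9.5, 19.5, 29.5, 39.5, 49.5, 59.5
n = 42, Σfm = 1659, mean = 39.5000
Σfm² = 76930.5
Σf(m − x̄)² = Σfm² − (Σfm)²/n = 76930.5 − 1659²/42 = 11400.0000
Population variance = 11400.0000 / 42 = 271.4286
Standard deviation = √271.4286 = 16.4751

16.475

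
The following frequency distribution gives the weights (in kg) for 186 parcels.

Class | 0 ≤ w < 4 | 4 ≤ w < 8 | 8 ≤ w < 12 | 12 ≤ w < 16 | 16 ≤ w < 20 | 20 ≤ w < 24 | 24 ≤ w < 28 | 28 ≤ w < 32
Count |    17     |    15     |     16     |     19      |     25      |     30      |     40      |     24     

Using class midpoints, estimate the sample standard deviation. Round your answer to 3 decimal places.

Midpoints: 2, 6, 10, 14, 18, 22, 26, 30
n = 186, Σfm = 3420, mean = 18.3871
Σfm² = 77192
Σf(m − x̄)² = Σfm² − (Σfm)²/n = 77192 − 3420²/186 = 14308.1290
Sample variance = 14308.1290 / 185 = 77.3412
Standard deviation = √77.3412 = 8.7944

8.794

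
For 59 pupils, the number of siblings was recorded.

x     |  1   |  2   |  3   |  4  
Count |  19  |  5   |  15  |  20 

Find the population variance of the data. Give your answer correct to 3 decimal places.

1.560

Values: 1, 2, 3, 4
n = 59, Σfx = 154, mean = 2.6102
Σfx² = 494
Σf(x − x̄)² = Σfx² − (Σfx)²/n = 494 − 154²/59 = 92.0339
Population variance = 92.0339 / 59 = 1.5599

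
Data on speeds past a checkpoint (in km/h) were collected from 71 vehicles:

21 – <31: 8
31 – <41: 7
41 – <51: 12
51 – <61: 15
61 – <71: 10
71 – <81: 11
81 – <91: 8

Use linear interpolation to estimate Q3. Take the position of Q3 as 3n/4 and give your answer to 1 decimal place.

Cumulative frequencies: 8, 15, 27, 42, 52, 63, 71
n = 71; position = 3n/4 = 53.25.
This falls in the class 71 – <81: L = 71, F = 52, f = 11, h = 10.
Upper quartile ≈ 71 + ((53.25 − 52) / 11) × 10 = 72.1364

72.1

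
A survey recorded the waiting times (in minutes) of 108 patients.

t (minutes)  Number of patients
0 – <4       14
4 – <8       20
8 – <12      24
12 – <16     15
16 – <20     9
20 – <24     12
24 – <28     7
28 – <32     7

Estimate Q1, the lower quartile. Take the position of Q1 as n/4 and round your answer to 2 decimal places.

6.60

Cumulative frequencies: 14, 34, 58, 73, 82, 94, 101, 108
n = 108; position = n/4 = 27.
This falls in the class 4 – <8: L = 4, F = 14, f = 20, h = 4.
Lower quartile ≈ 4 + ((27 − 14) / 20) × 4 = 6.6000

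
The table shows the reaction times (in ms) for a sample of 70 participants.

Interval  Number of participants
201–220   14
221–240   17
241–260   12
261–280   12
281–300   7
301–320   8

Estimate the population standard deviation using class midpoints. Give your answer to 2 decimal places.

32.48

Midpoints: 210.5, 230.5, 250.5, 270.5, 290.5, 310.5
n = 70, Σfm = 17635, mean = 251.9286
Σfm² = 4516617.5
Σf(m − x̄)² = Σfm² − (Σfm)²/n = 4516617.5 − 17635²/70 = 73857.1429
Population variance = 73857.1429 / 70 = 1055.1020
Standard deviation = √1055.1020 = 32.4823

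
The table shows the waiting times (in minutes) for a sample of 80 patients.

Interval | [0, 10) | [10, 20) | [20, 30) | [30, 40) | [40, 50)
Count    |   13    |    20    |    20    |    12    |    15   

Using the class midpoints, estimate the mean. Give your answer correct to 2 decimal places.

Midpoints: 5, 15, 25, 35, 45
Σfm = 13×5 + 20×15 + 20×25 + 12×35 + 15×45 = 1960
n = Σf = 80
Mean = 1960 / 80 = 24.5000

24.50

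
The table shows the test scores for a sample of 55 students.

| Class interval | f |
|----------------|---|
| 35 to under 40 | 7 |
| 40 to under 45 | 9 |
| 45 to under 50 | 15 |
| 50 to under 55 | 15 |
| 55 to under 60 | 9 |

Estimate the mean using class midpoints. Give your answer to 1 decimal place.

Midpoints: 37.5, 42.5, 47.5, 52.5, 57.5
Σfm = 7×37.5 + 9×42.5 + 15×47.5 + 15×52.5 + 9×57.5 = 2662.5
n = Σf = 55
Mean = 2662.5 / 55 = 48.4091

48.4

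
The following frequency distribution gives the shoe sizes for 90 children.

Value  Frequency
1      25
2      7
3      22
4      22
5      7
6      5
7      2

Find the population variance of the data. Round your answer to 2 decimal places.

Values: 1, 2, 3, 4, 5, 6, 7
n = 90, Σfx = 272, mean = 3.0222
Σfx² = 1056
Σf(x − x̄)² = Σfx² − (Σfx)²/n = 1056 − 272²/90 = 233.9556
Population variance = 233.9556 / 90 = 2.5995

2.60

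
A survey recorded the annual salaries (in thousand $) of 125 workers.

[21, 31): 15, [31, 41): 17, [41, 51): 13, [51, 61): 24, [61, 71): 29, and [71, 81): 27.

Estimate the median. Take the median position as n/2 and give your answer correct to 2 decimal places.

58.29

Cumulative frequencies: 15, 32, 45, 69, 98, 125
n = 125; position = n/2 = 62.5.
This falls in the class [51, 61): L = 51, F = 45, f = 24, h = 10.
Median ≈ 51 + ((62.5 − 45) / 24) × 10 = 58.2917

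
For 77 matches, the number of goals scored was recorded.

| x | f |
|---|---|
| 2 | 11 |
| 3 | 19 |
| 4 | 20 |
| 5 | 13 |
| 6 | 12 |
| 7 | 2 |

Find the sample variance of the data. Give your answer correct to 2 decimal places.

Values: 2, 3, 4, 5, 6, 7
n = 77, Σfx = 310, mean = 4.0260
Σfx² = 1390
Σf(x − x̄)² = Σfx² − (Σfx)²/n = 1390 − 310²/77 = 141.9481
Sample variance = 141.9481 / 76 = 1.8677

1.87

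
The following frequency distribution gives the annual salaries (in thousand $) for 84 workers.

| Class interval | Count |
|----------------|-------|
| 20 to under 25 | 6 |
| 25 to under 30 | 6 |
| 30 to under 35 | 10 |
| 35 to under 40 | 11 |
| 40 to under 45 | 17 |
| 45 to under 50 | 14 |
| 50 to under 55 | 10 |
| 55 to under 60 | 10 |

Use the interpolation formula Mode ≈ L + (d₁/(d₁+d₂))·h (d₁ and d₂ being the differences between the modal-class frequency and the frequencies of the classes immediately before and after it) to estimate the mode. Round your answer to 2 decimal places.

43.33

Modal class: 40 to under 45 (highest frequency 17).
d₁ = 17 − 11 = 6, d₂ = 17 − 14 = 3
Mode ≈ 40 + (6/(6+3)) × 5 = 40 + 3.3333 = 43.3333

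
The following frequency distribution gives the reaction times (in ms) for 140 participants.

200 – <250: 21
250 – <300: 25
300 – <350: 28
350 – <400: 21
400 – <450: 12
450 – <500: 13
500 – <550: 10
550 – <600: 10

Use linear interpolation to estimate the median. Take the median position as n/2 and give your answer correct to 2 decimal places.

342.86

Cumulative frequencies: 21, 46, 74, 95, 107, 120, 130, 140
n = 140; position = n/2 = 70.
This falls in the class 300 – <350: L = 300, F = 46, f = 28, h = 50.
Median ≈ 300 + ((70 − 46) / 28) × 50 = 342.8571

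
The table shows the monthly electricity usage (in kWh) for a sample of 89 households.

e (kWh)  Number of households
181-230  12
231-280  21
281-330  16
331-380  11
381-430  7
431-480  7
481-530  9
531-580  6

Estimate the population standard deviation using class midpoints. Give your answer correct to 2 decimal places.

107.91

Midpoints: 205.5, 255.5, 305.5, 355.5, 405.5, 455.5, 505.5, 555.5
n = 89, Σfm = 30539.5, mean = 343.1404
Σfm² = 11515742.25
Σf(m − x̄)² = Σfm² − (Σfm)²/n = 11515742.25 − 30539.5²/89 = 1036404.4944
Population variance = 1036404.4944 / 89 = 11644.9943
Standard deviation = √11644.9943 = 107.9120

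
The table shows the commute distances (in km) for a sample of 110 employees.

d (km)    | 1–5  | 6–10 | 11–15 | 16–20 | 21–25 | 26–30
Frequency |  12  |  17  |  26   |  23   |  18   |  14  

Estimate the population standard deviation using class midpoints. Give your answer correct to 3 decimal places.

Midpoints: 3, 8, 13, 18, 23, 28
n = 110, Σfm = 1730, mean = 15.7273
Σfm² = 33540
Σf(m − x̄)² = Σfm² − (Σfm)²/n = 33540 − 1730²/110 = 6331.8182
Population variance = 6331.8182 / 110 = 57.5620
Standard deviation = √57.5620 = 7.5870

7.587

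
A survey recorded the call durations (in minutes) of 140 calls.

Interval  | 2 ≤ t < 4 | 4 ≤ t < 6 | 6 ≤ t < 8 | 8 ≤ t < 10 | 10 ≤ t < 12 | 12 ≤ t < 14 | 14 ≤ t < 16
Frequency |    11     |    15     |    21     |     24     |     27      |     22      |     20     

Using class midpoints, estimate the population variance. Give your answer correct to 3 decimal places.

13.121

Midpoints: 3, 5, 7, 9, 11, 13, 15
n = 140, Σfm = 1354, mean = 9.6714
Σfm² = 14932
Σf(m − x̄)² = Σfm² − (Σfm)²/n = 14932 − 1354²/140 = 1836.8857
Population variance = 1836.8857 / 140 = 13.1206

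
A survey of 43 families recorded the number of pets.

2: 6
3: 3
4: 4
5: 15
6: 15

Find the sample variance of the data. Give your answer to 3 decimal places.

1.930

Values: 2, 3, 4, 5, 6
n = 43, Σfx = 202, mean = 4.6977
Σfx² = 1030
Σf(x − x̄)² = Σfx² − (Σfx)²/n = 1030 − 202²/43 = 81.0698
Sample variance = 81.0698 / 42 = 1.9302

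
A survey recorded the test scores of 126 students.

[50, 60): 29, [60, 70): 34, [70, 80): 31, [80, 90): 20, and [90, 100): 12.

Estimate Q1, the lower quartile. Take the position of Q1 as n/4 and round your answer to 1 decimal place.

60.7

Cumulative frequencies: 29, 63, 94, 114, 126
n = 126; position = n/4 = 31.5.
This falls in the class [60, 70): L = 60, F = 29, f = 34, h = 10.
Lower quartile ≈ 60 + ((31.5 − 29) / 34) × 10 = 60.7353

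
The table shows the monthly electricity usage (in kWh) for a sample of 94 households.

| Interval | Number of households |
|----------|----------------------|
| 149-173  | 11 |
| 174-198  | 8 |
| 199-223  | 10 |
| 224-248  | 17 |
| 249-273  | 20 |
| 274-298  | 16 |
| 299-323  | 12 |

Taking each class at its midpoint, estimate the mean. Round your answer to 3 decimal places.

243.713

Midpoints: 161, 186, 211, 236, 261, 286, 311
Σfm = 11×161 + 8×186 + 10×211 + 17×236 + 20×261 + 16×286 + 12×311 = 22909
n = Σf = 94
Mean = 22909 / 94 = 243.7128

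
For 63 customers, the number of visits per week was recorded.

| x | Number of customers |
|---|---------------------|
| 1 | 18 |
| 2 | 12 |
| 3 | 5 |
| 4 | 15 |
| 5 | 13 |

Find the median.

3

Cumulative frequencies: 18, 30, 35, 50, 63
n = 63, so the median is the value in position (n+1)/2 = 32.
Position 32 falls at value 3.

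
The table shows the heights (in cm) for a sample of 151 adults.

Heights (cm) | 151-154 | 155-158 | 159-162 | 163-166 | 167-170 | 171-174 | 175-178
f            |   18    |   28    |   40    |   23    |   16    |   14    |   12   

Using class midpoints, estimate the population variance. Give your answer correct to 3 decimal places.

Midpoints: 152.5, 156.5, 160.5, 164.5, 168.5, 172.5, 176.5
n = 151, Σfm = 24559.5, mean = 162.6457
Σfm² = 4001881.75
Σf(m − x̄)² = Σfm² − (Σfm)²/n = 4001881.75 − 24559.5²/151 = 7384.7947
Population variance = 7384.7947 / 151 = 48.9059

48.906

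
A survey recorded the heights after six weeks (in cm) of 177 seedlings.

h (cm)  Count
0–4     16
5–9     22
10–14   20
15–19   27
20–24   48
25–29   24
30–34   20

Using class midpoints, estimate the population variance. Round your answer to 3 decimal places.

79.811

Midpoints: 2, 7, 12, 17, 22, 27, 32
n = 177, Σfm = 3229, mean = 18.2429
Σfm² = 73033
Σf(m − x̄)² = Σfm² − (Σfm)²/n = 73033 − 3229²/177 = 14126.5537
Population variance = 14126.5537 / 177 = 79.8110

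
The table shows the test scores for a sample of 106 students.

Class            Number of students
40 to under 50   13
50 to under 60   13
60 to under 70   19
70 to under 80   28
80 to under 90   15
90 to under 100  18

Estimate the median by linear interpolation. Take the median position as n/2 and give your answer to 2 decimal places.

Cumulative frequencies: 13, 26, 45, 73, 88, 106
n = 106; position = n/2 = 53.
This falls in the class 70 to under 80: L = 70, F = 45, f = 28, h = 10.
Median ≈ 70 + ((53 − 45) / 28) × 10 = 72.8571

72.86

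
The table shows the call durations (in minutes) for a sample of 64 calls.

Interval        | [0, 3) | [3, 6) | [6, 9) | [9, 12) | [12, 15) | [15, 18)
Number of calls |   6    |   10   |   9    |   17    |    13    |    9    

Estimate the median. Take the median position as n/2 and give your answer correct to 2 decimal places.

Cumulative frequencies: 6, 16, 25, 42, 55, 64
n = 64; position = n/2 = 32.
This falls in the class [9, 12): L = 9, F = 25, f = 17, h = 3.
Median ≈ 9 + ((32 − 25) / 17) × 3 = 10.2353

10.24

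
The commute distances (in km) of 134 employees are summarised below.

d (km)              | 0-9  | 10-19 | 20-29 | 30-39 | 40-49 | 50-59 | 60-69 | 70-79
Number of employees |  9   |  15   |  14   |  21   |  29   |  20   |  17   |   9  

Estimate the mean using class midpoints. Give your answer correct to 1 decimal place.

40.8

Midpoints: 4.5, 14.5, 24.5, 34.5, 44.5, 54.5, 64.5, 74.5
Σfm = 9×4.5 + 15×14.5 + 14×24.5 + 21×34.5 + 29×44.5 + 20×54.5 + 17×64.5 + 9×74.5 = 5473
n = Σf = 134
Mean = 5473 / 134 = 40.8433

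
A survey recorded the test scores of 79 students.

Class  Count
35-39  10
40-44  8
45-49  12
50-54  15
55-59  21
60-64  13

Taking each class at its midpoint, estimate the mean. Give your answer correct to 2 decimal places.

Midpoints: 37, 42, 47, 52, 57, 62
Σfm = 10×37 + 8×42 + 12×47 + 15×52 + 21×57 + 13×62 = 4053
n = Σf = 79
Mean = 4053 / 79 = 51.3038

51.30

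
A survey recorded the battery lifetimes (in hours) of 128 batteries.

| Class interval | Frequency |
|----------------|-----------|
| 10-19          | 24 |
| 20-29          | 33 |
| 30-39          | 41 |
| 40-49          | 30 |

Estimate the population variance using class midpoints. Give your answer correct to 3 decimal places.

Midpoints: 14.5, 24.5, 34.5, 44.5
n = 128, Σfm = 3906, mean = 30.5156
Σfm² = 133062
Σf(m − x̄)² = Σfm² − (Σfm)²/n = 133062 − 3906²/128 = 13867.9688
Population variance = 13867.9688 / 128 = 108.3435

108.344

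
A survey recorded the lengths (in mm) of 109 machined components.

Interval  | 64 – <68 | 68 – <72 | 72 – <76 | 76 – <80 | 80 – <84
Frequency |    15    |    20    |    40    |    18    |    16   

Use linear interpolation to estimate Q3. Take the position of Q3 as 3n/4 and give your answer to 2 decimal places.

77.50

Cumulative frequencies: 15, 35, 75, 93, 109
n = 109; position = 3n/4 = 81.75.
This falls in the class 76 – <80: L = 76, F = 75, f = 18, h = 4.
Upper quartile ≈ 76 + ((81.75 − 75) / 18) × 4 = 77.5000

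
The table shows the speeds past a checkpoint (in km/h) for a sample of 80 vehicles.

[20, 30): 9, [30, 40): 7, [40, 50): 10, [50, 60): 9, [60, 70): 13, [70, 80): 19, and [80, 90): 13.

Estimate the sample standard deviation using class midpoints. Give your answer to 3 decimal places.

19.681

Midpoints: 25, 35, 45, 55, 65, 75, 85
n = 80, Σfm = 4790, mean = 59.8750
Σfm² = 317400
Σf(m − x̄)² = Σfm² − (Σfm)²/n = 317400 − 4790²/80 = 30598.7500
Sample variance = 30598.7500 / 79 = 387.3259
Standard deviation = √387.3259 = 19.6806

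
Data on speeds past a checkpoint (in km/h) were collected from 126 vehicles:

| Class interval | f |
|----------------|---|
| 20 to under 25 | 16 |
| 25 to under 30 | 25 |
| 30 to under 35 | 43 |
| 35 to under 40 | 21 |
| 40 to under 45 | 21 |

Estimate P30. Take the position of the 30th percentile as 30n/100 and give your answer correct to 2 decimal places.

29.36

Cumulative frequencies: 16, 41, 84, 105, 126
n = 126; position = 30n/100 = 37.8.
This falls in the class 25 to under 30: L = 25, F = 16, f = 25, h = 5.
30th percentile ≈ 25 + ((37.8 − 16) / 25) × 5 = 29.3600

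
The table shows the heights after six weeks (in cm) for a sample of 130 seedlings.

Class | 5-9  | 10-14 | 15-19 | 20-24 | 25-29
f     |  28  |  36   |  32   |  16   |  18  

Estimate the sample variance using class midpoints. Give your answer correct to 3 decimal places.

Midpoints: 7, 12, 17, 22, 27
n = 130, Σfm = 2010, mean = 15.4615
Σfm² = 36670
Σf(m − x̄)² = Σfm² − (Σfm)²/n = 36670 − 2010²/130 = 5592.3077
Sample variance = 5592.3077 / 129 = 43.3512

43.351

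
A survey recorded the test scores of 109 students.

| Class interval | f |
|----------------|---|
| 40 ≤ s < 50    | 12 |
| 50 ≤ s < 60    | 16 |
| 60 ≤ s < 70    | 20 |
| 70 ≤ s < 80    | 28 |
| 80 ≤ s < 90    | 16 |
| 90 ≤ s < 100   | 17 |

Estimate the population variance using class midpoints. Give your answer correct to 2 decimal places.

241.06

Midpoints: 45, 55, 65, 75, 85, 95
n = 109, Σfm = 7795, mean = 71.5138
Σfm² = 583725
Σf(m − x̄)² = Σfm² − (Σfm)²/n = 583725 − 7795²/109 = 26275.2294
Population variance = 26275.2294 / 109 = 241.0572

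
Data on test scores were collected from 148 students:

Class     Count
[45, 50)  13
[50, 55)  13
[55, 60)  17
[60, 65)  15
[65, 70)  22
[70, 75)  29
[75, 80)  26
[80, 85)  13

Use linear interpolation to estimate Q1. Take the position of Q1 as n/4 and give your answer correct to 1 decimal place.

58.2

Cumulative frequencies: 13, 26, 43, 58, 80, 109, 135, 148
n = 148; position = n/4 = 37.
This falls in the class [55, 60): L = 55, F = 26, f = 17, h = 5.
Lower quartile ≈ 55 + ((37 − 26) / 17) × 5 = 58.2353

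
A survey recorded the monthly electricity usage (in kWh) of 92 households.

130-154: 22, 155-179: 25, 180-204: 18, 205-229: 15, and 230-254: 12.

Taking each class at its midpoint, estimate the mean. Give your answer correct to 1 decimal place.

183.8

Midpoints: 142, 167, 192, 217, 242
Σfm = 22×142 + 25×167 + 18×192 + 15×217 + 12×242 = 16914
n = Σf = 92
Mean = 16914 / 92 = 183.8478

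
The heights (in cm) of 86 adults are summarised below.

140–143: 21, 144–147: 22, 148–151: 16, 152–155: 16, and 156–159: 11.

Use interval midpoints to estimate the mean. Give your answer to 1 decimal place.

148.3

Midpoints: 141.5, 145.5, 149.5, 153.5, 157.5
Σfm = 21×141.5 + 22×145.5 + 16×149.5 + 16×153.5 + 11×157.5 = 12753
n = Σf = 86
Mean = 12753 / 86 = 148.2907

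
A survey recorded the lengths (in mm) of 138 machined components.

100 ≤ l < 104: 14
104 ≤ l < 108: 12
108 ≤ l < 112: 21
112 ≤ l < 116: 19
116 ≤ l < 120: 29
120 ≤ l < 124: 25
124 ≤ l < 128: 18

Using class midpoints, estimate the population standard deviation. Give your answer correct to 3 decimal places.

7.387

Midpoints: 102, 106, 110, 114, 118, 122, 126
n = 138, Σfm = 15916, mean = 115.3333
Σfm² = 1843176
Σf(m − x̄)² = Σfm² − (Σfm)²/n = 1843176 − 15916²/138 = 7530.6667
Population variance = 7530.6667 / 138 = 54.5700
Standard deviation = √54.5700 = 7.3872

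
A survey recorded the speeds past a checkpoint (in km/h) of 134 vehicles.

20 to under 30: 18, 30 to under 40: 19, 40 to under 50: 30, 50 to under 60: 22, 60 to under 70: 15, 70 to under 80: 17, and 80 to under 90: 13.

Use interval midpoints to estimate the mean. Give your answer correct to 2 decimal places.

52.46

Midpoints: 25, 35, 45, 55, 65, 75, 85
Σfm = 18×25 + 19×35 + 30×45 + 22×55 + 15×65 + 17×75 + 13×85 = 7030
n = Σf = 134
Mean = 7030 / 134 = 52.4627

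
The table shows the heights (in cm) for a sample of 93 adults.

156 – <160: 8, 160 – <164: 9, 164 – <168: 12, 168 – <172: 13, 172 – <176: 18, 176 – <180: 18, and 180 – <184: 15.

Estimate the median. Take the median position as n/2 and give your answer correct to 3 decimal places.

173.000

Cumulative frequencies: 8, 17, 29, 42, 60, 78, 93
n = 93; position = n/2 = 46.5.
This falls in the class 172 – <176: L = 172, F = 42, f = 18, h = 4.
Median ≈ 172 + ((46.5 − 42) / 18) × 4 = 173.0000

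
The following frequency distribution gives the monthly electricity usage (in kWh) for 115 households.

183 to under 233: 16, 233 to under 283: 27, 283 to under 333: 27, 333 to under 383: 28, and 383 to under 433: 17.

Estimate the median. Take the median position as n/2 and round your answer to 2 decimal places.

Cumulative frequencies: 16, 43, 70, 98, 115
n = 115; position = n/2 = 57.5.
This falls in the class 283 to under 333: L = 283, F = 43, f = 27, h = 50.
Median ≈ 283 + ((57.5 − 43) / 27) × 50 = 309.8519

309.85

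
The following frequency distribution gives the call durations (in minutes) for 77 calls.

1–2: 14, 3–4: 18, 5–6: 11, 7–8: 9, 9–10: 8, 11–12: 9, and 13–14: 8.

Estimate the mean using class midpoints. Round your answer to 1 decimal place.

6.5

Midpoints: 1.5, 3.5, 5.5, 7.5, 9.5, 11.5, 13.5
Σfm = 14×1.5 + 18×3.5 + 11×5.5 + 9×7.5 + 8×9.5 + 9×11.5 + 8×13.5 = 499.5
n = Σf = 77
Mean = 499.5 / 77 = 6.4870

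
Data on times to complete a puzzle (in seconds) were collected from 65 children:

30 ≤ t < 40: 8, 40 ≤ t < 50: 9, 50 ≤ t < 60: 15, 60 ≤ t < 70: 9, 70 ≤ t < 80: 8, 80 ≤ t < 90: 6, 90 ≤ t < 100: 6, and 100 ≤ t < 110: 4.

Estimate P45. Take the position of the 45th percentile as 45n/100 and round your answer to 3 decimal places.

Cumulative frequencies: 8, 17, 32, 41, 49, 55, 61, 65
n = 65; position = 45n/100 = 29.25.
This falls in the class 50 ≤ t < 60: L = 50, F = 17, f = 15, h = 10.
45th percentile ≈ 50 + ((29.25 − 17) / 15) × 10 = 58.1667

58.167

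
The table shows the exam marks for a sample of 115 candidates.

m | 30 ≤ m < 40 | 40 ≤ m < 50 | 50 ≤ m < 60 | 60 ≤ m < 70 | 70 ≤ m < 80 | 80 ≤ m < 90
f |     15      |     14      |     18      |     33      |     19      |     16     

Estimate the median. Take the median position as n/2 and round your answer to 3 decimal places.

63.182

Cumulative frequencies: 15, 29, 47, 80, 99, 115
n = 115; position = n/2 = 57.5.
This falls in the class 60 ≤ m < 70: L = 60, F = 47, f = 33, h = 10.
Median ≈ 60 + ((57.5 − 47) / 33) × 10 = 63.1818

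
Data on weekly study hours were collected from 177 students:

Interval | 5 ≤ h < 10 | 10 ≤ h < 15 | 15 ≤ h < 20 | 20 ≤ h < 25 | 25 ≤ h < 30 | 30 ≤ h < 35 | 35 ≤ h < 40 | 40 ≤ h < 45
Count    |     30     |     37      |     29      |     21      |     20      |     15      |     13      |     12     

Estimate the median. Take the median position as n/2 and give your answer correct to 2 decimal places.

Cumulative frequencies: 30, 67, 96, 117, 137, 152, 165, 177
n = 177; position = n/2 = 88.5.
This falls in the class 15 ≤ h < 20: L = 15, F = 67, f = 29, h = 5.
Median ≈ 15 + ((88.5 − 67) / 29) × 5 = 18.7069

18.71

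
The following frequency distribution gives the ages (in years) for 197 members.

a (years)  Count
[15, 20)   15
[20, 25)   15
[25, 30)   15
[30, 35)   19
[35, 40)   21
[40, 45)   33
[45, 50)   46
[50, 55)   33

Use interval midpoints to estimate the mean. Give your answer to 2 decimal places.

Midpoints: 17.5, 22.5, 27.5, 32.5, 37.5, 42.5, 47.5, 52.5
Σfm = 15×17.5 + 15×22.5 + 15×27.5 + 19×32.5 + 21×37.5 + 33×42.5 + 46×47.5 + 33×52.5 = 7737.5
n = Σf = 197
Mean = 7737.5 / 197 = 39.2766

39.28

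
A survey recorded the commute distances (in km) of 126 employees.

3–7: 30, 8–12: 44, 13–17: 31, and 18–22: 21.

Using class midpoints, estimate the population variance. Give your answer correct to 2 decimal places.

25.86

Midpoints: 5, 10, 15, 20
n = 126, Σfm = 1475, mean = 11.7063
Σfm² = 20525
Σf(m − x̄)² = Σfm² − (Σfm)²/n = 20525 − 1475²/126 = 3258.1349
Population variance = 3258.1349 / 126 = 25.8582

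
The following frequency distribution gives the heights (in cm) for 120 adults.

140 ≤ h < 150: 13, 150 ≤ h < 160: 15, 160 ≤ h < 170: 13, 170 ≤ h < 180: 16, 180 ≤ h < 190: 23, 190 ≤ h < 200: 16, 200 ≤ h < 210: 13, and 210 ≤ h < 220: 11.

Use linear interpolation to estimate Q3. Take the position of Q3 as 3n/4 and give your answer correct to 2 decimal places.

196.25

Cumulative frequencies: 13, 28, 41, 57, 80, 96, 109, 120
n = 120; position = 3n/4 = 90.
This falls in the class 190 ≤ h < 200: L = 190, F = 80, f = 16, h = 10.
Upper quartile ≈ 190 + ((90 − 80) / 16) × 10 = 196.2500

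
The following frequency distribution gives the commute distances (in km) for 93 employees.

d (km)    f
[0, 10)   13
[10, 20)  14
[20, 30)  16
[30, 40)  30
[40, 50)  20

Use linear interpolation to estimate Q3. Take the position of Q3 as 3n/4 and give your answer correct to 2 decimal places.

38.92

Cumulative frequencies: 13, 27, 43, 73, 93
n = 93; position = 3n/4 = 69.75.
This falls in the class [30, 40): L = 30, F = 43, f = 30, h = 10.
Upper quartile ≈ 30 + ((69.75 − 43) / 30) × 10 = 38.9167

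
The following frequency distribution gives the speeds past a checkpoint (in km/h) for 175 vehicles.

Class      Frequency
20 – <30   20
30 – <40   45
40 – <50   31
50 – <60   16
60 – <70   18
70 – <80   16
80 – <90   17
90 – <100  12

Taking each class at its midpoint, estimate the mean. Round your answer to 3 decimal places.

Midpoints: 25, 35, 45, 55, 65, 75, 85, 95
Σfm = 20×25 + 45×35 + 31×45 + 16×55 + 18×65 + 16×75 + 17×85 + 12×95 = 9305
n = Σf = 175
Mean = 9305 / 175 = 53.1714

53.171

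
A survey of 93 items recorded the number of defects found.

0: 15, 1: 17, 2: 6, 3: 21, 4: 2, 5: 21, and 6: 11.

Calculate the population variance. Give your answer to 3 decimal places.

Values: 0, 1, 2, 3, 4, 5, 6
n = 93, Σfx = 271, mean = 2.9140
Σfx² = 1183
Σf(x − x̄)² = Σfx² − (Σfx)²/n = 1183 − 271²/93 = 393.3118
Population variance = 393.3118 / 93 = 4.2292

4.229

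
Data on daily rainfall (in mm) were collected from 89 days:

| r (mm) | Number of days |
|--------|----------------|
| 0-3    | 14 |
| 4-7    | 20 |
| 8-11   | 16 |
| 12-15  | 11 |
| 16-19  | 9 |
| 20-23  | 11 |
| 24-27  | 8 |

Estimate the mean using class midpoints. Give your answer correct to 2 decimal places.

11.57

Midpoints: 1.5, 5.5, 9.5, 13.5, 17.5, 21.5, 25.5
Σfm = 14×1.5 + 20×5.5 + 16×9.5 + 11×13.5 + 9×17.5 + 11×21.5 + 8×25.5 = 1029.5
n = Σf = 89
Mean = 1029.5 / 89 = 11.5674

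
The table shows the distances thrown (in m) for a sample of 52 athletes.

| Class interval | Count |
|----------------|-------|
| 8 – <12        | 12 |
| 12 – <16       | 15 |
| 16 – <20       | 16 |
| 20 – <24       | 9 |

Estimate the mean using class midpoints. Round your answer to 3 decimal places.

15.692

Midpoints: 10, 14, 18, 22
Σfm = 12×10 + 15×14 + 16×18 + 9×22 = 816
n = Σf = 52
Mean = 816 / 52 = 15.6923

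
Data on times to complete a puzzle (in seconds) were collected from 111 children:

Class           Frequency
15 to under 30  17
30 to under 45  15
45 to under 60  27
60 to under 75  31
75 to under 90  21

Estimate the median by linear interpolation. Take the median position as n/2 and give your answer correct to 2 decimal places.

58.06

Cumulative frequencies: 17, 32, 59, 90, 111
n = 111; position = n/2 = 55.5.
This falls in the class 45 to under 60: L = 45, F = 32, f = 27, h = 15.
Median ≈ 45 + ((55.5 − 32) / 27) × 15 = 58.0556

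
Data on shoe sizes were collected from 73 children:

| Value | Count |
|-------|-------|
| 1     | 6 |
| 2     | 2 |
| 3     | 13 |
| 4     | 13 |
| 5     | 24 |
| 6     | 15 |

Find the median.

5

Cumulative frequencies: 6, 8, 21, 34, 58, 73
n = 73, so the median is the value in position (n+1)/2 = 37.
Position 37 falls at value 5.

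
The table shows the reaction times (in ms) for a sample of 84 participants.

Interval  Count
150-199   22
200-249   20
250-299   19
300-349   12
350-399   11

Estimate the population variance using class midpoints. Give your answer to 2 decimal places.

4562.07

Midpoints: 174.5, 224.5, 274.5, 324.5, 374.5
n = 84, Σfm = 21558, mean = 256.6429
Σfm² = 5915921
Σf(m − x̄)² = Σfm² − (Σfm)²/n = 5915921 − 21558²/84 = 383214.2857
Population variance = 383214.2857 / 84 = 4562.0748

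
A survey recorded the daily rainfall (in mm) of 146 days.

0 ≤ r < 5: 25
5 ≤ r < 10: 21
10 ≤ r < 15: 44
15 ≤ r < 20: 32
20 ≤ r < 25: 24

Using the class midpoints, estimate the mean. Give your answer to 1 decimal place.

Midpoints: 2.5, 7.5, 12.5, 17.5, 22.5
Σfm = 25×2.5 + 21×7.5 + 44×12.5 + 32×17.5 + 24×22.5 = 1870
n = Σf = 146
Mean = 1870 / 146 = 12.8082

12.8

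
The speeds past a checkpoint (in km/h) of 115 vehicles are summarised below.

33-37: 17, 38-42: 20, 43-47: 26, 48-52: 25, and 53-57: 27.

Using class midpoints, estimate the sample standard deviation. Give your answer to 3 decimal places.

6.876

Midpoints: 35, 40, 45, 50, 55
n = 115, Σfm = 5300, mean = 46.0870
Σfm² = 249650
Σf(m − x̄)² = Σfm² − (Σfm)²/n = 249650 − 5300²/115 = 5389.1304
Sample variance = 5389.1304 / 114 = 47.2731
Standard deviation = √47.2731 = 6.8755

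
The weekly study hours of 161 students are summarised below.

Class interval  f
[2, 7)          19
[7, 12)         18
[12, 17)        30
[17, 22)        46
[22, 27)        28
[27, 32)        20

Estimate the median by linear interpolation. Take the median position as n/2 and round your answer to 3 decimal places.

18.467

Cumulative frequencies: 19, 37, 67, 113, 141, 161
n = 161; position = n/2 = 80.5.
This falls in the class [17, 22): L = 17, F = 67, f = 46, h = 5.
Median ≈ 17 + ((80.5 − 67) / 46) × 5 = 18.4674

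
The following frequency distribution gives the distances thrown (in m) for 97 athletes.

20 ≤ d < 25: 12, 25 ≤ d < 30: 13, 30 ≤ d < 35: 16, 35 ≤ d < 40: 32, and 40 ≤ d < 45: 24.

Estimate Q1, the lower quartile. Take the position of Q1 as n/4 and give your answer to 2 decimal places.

Cumulative frequencies: 12, 25, 41, 73, 97
n = 97; position = n/4 = 24.25.
This falls in the class 25 ≤ d < 30: L = 25, F = 12, f = 13, h = 5.
Lower quartile ≈ 25 + ((24.25 − 12) / 13) × 5 = 29.7115

29.71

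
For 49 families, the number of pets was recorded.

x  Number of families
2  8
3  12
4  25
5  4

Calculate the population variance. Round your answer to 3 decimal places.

0.740

Values: 2, 3, 4, 5
n = 49, Σfx = 172, mean = 3.5102
Σfx² = 640
Σf(x − x̄)² = Σfx² − (Σfx)²/n = 640 − 172²/49 = 36.2449
Population variance = 36.2449 / 49 = 0.7397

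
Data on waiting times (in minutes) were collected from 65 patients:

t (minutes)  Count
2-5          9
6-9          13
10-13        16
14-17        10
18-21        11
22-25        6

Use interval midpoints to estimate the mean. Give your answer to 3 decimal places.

12.669

Midpoints: 3.5, 7.5, 11.5, 15.5, 19.5, 23.5
Σfm = 9×3.5 + 13×7.5 + 16×11.5 + 10×15.5 + 11×19.5 + 6×23.5 = 823.5
n = Σf = 65
Mean = 823.5 / 65 = 12.6692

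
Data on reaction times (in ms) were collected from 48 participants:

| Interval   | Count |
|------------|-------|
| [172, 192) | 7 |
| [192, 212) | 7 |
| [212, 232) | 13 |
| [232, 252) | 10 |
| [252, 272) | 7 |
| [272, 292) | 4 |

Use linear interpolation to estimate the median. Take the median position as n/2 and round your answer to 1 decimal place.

Cumulative frequencies: 7, 14, 27, 37, 44, 48
n = 48; position = n/2 = 24.
This falls in the class [212, 232): L = 212, F = 14, f = 13, h = 20.
Median ≈ 212 + ((24 − 14) / 13) × 20 = 227.3846

227.4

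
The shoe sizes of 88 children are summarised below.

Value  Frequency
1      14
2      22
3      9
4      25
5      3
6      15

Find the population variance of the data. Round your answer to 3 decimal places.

Values: 1, 2, 3, 4, 5, 6
n = 88, Σfx = 290, mean = 3.2955
Σfx² = 1198
Σf(x − x̄)² = Σfx² − (Σfx)²/n = 1198 − 290²/88 = 242.3182
Population variance = 242.3182 / 88 = 2.7536

2.754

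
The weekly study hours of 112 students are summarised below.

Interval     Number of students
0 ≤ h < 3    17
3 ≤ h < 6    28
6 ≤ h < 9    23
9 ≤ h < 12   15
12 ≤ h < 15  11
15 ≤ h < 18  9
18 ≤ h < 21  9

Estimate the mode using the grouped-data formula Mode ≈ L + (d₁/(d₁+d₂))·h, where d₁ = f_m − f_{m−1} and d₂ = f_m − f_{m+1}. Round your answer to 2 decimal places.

5.06

Modal class: 3 ≤ h < 6 (highest frequency 28).
d₁ = 28 − 17 = 11, d₂ = 28 − 23 = 5
Mode ≈ 3 + (11/(11+5)) × 3 = 3 + 2.0625 = 5.0625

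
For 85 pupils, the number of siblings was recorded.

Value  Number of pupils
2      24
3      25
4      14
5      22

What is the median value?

3

Cumulative frequencies: 24, 49, 63, 85
n = 85, so the median is the value in position (n+1)/2 = 43.
Position 43 falls at value 3.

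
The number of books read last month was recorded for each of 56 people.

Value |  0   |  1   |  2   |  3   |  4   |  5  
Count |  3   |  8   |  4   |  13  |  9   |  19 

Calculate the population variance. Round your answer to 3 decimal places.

Values: 0, 1, 2, 3, 4, 5
n = 56, Σfx = 186, mean = 3.3214
Σfx² = 760
Σf(x − x̄)² = Σfx² − (Σfx)²/n = 760 − 186²/56 = 142.2143
Population variance = 142.2143 / 56 = 2.5395

2.540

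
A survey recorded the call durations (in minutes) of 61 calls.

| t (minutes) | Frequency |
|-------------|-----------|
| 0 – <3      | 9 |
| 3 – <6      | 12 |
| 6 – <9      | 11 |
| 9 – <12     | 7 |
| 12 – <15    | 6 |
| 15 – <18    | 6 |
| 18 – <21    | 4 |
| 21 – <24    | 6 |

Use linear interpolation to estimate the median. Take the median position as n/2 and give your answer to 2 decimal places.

Cumulative frequencies: 9, 21, 32, 39, 45, 51, 55, 61
n = 61; position = n/2 = 30.5.
This falls in the class 6 – <9: L = 6, F = 21, f = 11, h = 3.
Median ≈ 6 + ((30.5 − 21) / 11) × 3 = 8.5909

8.59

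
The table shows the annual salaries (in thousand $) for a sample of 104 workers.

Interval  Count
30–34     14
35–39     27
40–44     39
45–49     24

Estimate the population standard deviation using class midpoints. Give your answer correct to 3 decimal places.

4.848

Midpoints: 32, 37, 42, 47
n = 104, Σfm = 4213, mean = 40.5096
Σfm² = 173111
Σf(m − x̄)² = Σfm² − (Σfm)²/n = 173111 − 4213²/104 = 2443.9904
Population variance = 2443.9904 / 104 = 23.4999
Standard deviation = √23.4999 = 4.8477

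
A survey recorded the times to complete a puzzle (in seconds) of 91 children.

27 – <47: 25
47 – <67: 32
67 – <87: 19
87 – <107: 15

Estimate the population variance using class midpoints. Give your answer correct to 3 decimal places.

Midpoints: 37, 57, 77, 97
n = 91, Σfm = 5667, mean = 62.2747
Σfm² = 391979
Σf(m − x̄)² = Σfm² − (Σfm)²/n = 391979 − 5667²/91 = 39068.1319
Population variance = 39068.1319 / 91 = 429.3201

429.320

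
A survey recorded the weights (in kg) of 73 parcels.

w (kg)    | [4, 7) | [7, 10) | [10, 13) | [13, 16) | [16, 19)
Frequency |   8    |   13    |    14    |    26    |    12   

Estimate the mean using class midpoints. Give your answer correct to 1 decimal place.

12.4

Midpoints: 5.5, 8.5, 11.5, 14.5, 17.5
Σfm = 8×5.5 + 13×8.5 + 14×11.5 + 26×14.5 + 12×17.5 = 902.5
n = Σf = 73
Mean = 902.5 / 73 = 12.3630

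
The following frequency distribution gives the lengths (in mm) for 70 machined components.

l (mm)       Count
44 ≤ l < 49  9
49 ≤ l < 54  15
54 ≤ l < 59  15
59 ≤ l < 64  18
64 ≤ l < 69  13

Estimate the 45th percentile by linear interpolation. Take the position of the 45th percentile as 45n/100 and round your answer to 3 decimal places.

56.500

Cumulative frequencies: 9, 24, 39, 57, 70
n = 70; position = 45n/100 = 31.5.
This falls in the class 54 ≤ l < 59: L = 54, F = 24, f = 15, h = 5.
45th percentile ≈ 54 + ((31.5 − 24) / 15) × 5 = 56.5000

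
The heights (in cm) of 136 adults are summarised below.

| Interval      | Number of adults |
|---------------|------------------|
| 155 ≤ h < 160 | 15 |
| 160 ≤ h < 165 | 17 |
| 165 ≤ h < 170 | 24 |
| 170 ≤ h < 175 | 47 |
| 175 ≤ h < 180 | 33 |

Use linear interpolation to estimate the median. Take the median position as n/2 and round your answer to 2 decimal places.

171.28

Cumulative frequencies: 15, 32, 56, 103, 136
n = 136; position = n/2 = 68.
This falls in the class 170 ≤ h < 175: L = 170, F = 56, f = 47, h = 5.
Median ≈ 170 + ((68 − 56) / 47) × 5 = 171.2766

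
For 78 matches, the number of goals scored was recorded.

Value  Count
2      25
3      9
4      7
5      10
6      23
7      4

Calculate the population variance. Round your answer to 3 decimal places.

3.153

Values: 2, 3, 4, 5, 6, 7
n = 78, Σfx = 321, mean = 4.1154
Σfx² = 1567
Σf(x − x̄)² = Σfx² − (Σfx)²/n = 1567 − 321²/78 = 245.9615
Population variance = 245.9615 / 78 = 3.1534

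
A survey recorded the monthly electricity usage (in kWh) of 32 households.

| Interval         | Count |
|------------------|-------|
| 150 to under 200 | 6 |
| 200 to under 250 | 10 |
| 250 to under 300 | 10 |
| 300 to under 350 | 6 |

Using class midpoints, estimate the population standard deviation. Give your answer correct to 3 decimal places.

Midpoints: 175, 225, 275, 325
n = 32, Σfm = 8000, mean = 250.0000
Σfm² = 2080000
Σf(m − x̄)² = Σfm² − (Σfm)²/n = 2080000 − 8000²/32 = 80000.0000
Population variance = 80000.0000 / 32 = 2500.0000
Standard deviation = √2500.0000 = 50.0000

50.000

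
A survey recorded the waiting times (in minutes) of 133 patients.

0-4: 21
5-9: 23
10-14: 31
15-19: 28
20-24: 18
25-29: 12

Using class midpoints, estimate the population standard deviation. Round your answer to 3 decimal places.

7.582

Midpoints: 2, 7, 12, 17, 22, 27
n = 133, Σfm = 1771, mean = 13.3158
Σfm² = 31227
Σf(m − x̄)² = Σfm² − (Σfm)²/n = 31227 − 1771²/133 = 7644.7368
Population variance = 7644.7368 / 133 = 57.4792
Standard deviation = √57.4792 = 7.5815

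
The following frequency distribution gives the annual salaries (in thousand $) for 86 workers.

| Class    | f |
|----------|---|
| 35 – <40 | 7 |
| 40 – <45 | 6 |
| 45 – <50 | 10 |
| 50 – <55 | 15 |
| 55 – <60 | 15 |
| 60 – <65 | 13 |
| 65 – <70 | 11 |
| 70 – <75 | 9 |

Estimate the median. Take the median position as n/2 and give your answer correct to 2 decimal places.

Cumulative frequencies: 7, 13, 23, 38, 53, 66, 77, 86
n = 86; position = n/2 = 43.
This falls in the class 55 – <60: L = 55, F = 38, f = 15, h = 5.
Median ≈ 55 + ((43 − 38) / 15) × 5 = 56.6667

56.67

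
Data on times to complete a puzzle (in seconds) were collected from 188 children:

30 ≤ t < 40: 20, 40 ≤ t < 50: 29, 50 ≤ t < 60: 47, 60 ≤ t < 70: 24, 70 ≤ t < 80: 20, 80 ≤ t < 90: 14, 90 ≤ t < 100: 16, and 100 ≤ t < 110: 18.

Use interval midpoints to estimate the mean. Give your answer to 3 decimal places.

Midpoints: 35, 45, 55, 65, 75, 85, 95, 105
Σfm = 20×35 + 29×45 + 47×55 + 24×65 + 20×75 + 14×85 + 16×95 + 18×105 = 12250
n = Σf = 188
Mean = 12250 / 188 = 65.1596

65.160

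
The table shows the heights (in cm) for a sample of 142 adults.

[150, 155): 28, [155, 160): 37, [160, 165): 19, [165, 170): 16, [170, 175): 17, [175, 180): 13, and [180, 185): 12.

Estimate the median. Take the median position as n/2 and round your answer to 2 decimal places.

161.58

Cumulative frequencies: 28, 65, 84, 100, 117, 130, 142
n = 142; position = n/2 = 71.
This falls in the class [160, 165): L = 160, F = 65, f = 19, h = 5.
Median ≈ 160 + ((71 − 65) / 19) × 5 = 161.5789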